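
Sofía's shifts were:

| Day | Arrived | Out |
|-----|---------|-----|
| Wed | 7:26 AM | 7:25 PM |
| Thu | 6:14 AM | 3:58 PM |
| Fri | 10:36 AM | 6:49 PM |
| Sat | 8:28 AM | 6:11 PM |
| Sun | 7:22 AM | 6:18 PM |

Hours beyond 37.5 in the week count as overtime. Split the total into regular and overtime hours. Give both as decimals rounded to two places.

Wed: 7:26 AM–7:25 PM = 11 h 59 min
Thu: 6:14 AM–3:58 PM = 9 h 44 min
Fri: 10:36 AM–6:49 PM = 8 h 13 min
Sat: 8:28 AM–6:11 PM = 9 h 43 min
Sun: 7:22 AM–6:18 PM = 10 h 56 min
Total worked: 50 h 35 min = 50.58 h.
Threshold 37.5 h → overtime 13 h 5 min, regular 37 h 30 min.

Regular 37.50 hours, overtime 13.08 hours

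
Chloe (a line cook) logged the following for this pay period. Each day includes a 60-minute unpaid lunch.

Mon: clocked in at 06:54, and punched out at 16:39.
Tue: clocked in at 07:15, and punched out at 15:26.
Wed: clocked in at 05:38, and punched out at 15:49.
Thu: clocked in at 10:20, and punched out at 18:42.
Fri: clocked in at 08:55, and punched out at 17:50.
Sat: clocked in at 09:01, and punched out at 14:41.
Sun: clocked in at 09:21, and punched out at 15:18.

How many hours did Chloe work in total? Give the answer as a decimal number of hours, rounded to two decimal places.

Mon: 06:54–16:39 = 9 h 45 min; less 60 min break → 8 h 45 min
Tue: 07:15–15:26 = 8 h 11 min; less 60 min break → 7 h 11 min
Wed: 05:38–15:49 = 10 h 11 min; less 60 min break → 9 h 11 min
Thu: 10:20–18:42 = 8 h 22 min; less 60 min break → 7 h 22 min
Fri: 08:55–17:50 = 8 h 55 min; less 60 min break → 7 h 55 min
Sat: 09:01–14:41 = 5 h 40 min; less 60 min break → 4 h 40 min
Sun: 09:21–15:18 = 5 h 57 min; less 60 min break → 4 h 57 min
Total: 8 h 45 min + 7 h 11 min + 9 h 11 min + 7 h 22 min + 7 h 55 min + 4 h 40 min + 4 h 57 min = 50 h 1 min.

50.02 hours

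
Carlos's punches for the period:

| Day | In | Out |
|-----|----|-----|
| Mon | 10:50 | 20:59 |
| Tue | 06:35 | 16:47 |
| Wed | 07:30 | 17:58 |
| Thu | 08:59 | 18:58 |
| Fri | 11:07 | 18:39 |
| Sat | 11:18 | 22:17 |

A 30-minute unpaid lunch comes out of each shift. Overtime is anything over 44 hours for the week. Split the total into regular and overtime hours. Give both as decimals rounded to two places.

Mon: 10:50–20:59 = 10 h 9 min; less 30 min break → 9 h 39 min
Tue: 06:35–16:47 = 10 h 12 min; less 30 min break → 9 h 42 min
Wed: 07:30–17:58 = 10 h 28 min; less 30 min break → 9 h 58 min
Thu: 08:59–18:58 = 9 h 59 min; less 30 min break → 9 h 29 min
Fri: 11:07–18:39 = 7 h 32 min; less 30 min break → 7 h 2 min
Sat: 11:18–22:17 = 10 h 59 min; less 30 min break → 10 h 29 min
Total worked: 56 h 19 min = 56.32 h.
Threshold 44 h → overtime 12 h 19 min, regular 44 h 0 min.

Regular 44.00 hours, overtime 12.32 hours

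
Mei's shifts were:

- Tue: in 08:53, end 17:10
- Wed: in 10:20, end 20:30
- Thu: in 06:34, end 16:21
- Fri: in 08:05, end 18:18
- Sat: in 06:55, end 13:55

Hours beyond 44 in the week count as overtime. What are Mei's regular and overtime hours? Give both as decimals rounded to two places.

Regular 44.00 hours, overtime 1.45 hours

Tue: 08:53–17:10 = 8 h 17 min
Wed: 10:20–20:30 = 10 h 10 min
Thu: 06:34–16:21 = 9 h 47 min
Fri: 08:05–18:18 = 10 h 13 min
Sat: 06:55–13:55 = 7 h 0 min
Total worked: 45 h 27 min = 45.45 h.
Threshold 44 h → overtime 1 h 27 min, regular 44 h 0 min.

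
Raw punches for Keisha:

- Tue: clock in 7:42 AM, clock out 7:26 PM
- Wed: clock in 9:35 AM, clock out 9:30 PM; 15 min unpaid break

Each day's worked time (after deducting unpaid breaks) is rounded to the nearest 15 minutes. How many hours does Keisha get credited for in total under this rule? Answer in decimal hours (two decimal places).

Tue: 7:42 AM–7:26 PM = 11 h 44 min → rounds to 11 h 45 min
Wed: 9:35 AM–9:30 PM = 11 h 55 min − 15 min = 11 h 40 min → rounds to 11 h 45 min
Total credited: 23 h 30 min.

23.50 hours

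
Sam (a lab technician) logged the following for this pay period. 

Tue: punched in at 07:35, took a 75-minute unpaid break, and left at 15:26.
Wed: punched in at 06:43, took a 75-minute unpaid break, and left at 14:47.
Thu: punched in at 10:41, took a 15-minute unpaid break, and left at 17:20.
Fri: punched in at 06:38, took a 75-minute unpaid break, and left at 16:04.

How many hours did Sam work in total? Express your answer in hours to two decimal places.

Tue: 07:35–15:26 = 7 h 51 min; less 75 min break → 6 h 36 min
Wed: 06:43–14:47 = 8 h 4 min; less 75 min break → 6 h 49 min
Thu: 10:41–17:20 = 6 h 39 min; less 15 min break → 6 h 24 min
Fri: 06:38–16:04 = 9 h 26 min; less 75 min break → 8 h 11 min
Total: 6 h 36 min + 6 h 49 min + 6 h 24 min + 8 h 11 min = 28 h 0 min.

28.00 hours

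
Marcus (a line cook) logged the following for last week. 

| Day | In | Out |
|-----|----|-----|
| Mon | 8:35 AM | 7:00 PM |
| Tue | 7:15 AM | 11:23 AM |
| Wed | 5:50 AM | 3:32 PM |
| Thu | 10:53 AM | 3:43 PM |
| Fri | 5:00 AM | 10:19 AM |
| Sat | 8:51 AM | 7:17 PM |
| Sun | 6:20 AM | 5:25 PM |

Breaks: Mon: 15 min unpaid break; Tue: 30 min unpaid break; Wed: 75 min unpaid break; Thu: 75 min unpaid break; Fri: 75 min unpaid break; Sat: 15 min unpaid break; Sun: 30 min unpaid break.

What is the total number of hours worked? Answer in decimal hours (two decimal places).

50.67 hours

Mon: 8:35 AM–7:00 PM = 10 h 25 min; less 15 min break → 10 h 10 min
Tue: 7:15 AM–11:23 AM = 4 h 8 min; less 30 min break → 3 h 38 min
Wed: 5:50 AM–3:32 PM = 9 h 42 min; less 75 min break → 8 h 27 min
Thu: 10:53 AM–3:43 PM = 4 h 50 min; less 75 min break → 3 h 35 min
Fri: 5:00 AM–10:19 AM = 5 h 19 min; less 75 min break → 4 h 4 min
Sat: 8:51 AM–7:17 PM = 10 h 26 min; less 15 min break → 10 h 11 min
Sun: 6:20 AM–5:25 PM = 11 h 5 min; less 30 min break → 10 h 35 min
Total: 10 h 10 min + 3 h 38 min + 8 h 27 min + 3 h 35 min + 4 h 4 min + 10 h 11 min + 10 h 35 min = 50 h 40 min.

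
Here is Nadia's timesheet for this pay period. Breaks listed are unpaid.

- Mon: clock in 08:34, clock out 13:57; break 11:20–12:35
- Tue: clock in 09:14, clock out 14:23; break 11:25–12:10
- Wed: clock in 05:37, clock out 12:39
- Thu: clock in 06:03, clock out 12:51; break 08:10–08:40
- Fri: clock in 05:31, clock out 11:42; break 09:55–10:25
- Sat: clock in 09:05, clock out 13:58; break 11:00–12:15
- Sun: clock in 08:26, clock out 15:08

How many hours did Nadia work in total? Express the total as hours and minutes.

37 h 53 min

Mon: 08:34–13:57 = 5 h 23 min; less 75 min break → 4 h 8 min
Tue: 09:14–14:23 = 5 h 9 min; less 45 min break → 4 h 24 min
Wed: 05:37–12:39 = 7 h 2 min
Thu: 06:03–12:51 = 6 h 48 min; less 30 min break → 6 h 18 min
Fri: 05:31–11:42 = 6 h 11 min; less 30 min break → 5 h 41 min
Sat: 09:05–13:58 = 4 h 53 min; less 75 min break → 3 h 38 min
Sun: 08:26–15:08 = 6 h 42 min
Total: 4 h 8 min + 4 h 24 min + 7 h 2 min + 6 h 18 min + 5 h 41 min + 3 h 38 min + 6 h 42 min = 37 h 53 min.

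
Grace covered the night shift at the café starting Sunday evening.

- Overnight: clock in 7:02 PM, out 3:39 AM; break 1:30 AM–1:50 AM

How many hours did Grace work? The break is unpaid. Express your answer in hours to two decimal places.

Overnight: 7:02 PM → midnight = 4 h 58 min; midnight → 3:39 AM = 3 h 39 min; span 8 h 37 min; less 20 min break → 8 h 17 min

8.28 hours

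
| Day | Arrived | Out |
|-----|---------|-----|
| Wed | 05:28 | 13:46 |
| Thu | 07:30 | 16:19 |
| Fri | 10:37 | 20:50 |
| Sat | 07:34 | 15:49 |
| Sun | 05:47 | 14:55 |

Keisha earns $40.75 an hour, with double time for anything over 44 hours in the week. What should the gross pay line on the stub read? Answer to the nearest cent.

$1851.41

Wed: 05:28–13:46 = 8 h 18 min
Thu: 07:30–16:19 = 8 h 49 min
Fri: 10:37–20:50 = 10 h 13 min
Sat: 07:34–15:49 = 8 h 15 min
Sun: 05:47–14:55 = 9 h 8 min
Total worked: 44 h 43 min = 2683 min.
Regular 44 h 0 min = 2640 min at $40.75/h; overtime 0 h 43 min = 43 min at $81.50/h.
Pay = (2640 × $40.75 + 43 × $81.50) ÷ 60 = $1851.41.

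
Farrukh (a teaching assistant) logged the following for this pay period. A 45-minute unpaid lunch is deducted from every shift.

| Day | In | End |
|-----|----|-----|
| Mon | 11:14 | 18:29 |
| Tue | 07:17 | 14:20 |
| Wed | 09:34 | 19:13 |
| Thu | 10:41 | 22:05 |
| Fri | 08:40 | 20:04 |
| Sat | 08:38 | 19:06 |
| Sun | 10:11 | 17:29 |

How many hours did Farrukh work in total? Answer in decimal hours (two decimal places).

59.27 hours

Mon: 11:14–18:29 = 7 h 15 min; less 45 min break → 6 h 30 min
Tue: 07:17–14:20 = 7 h 3 min; less 45 min break → 6 h 18 min
Wed: 09:34–19:13 = 9 h 39 min; less 45 min break → 8 h 54 min
Thu: 10:41–22:05 = 11 h 24 min; less 45 min break → 10 h 39 min
Fri: 08:40–20:04 = 11 h 24 min; less 45 min break → 10 h 39 min
Sat: 08:38–19:06 = 10 h 28 min; less 45 min break → 9 h 43 min
Sun: 10:11–17:29 = 7 h 18 min; less 45 min break → 6 h 33 min
Total: 6 h 30 min + 6 h 18 min + 8 h 54 min + 10 h 39 min + 10 h 39 min + 9 h 43 min + 6 h 33 min = 59 h 16 min.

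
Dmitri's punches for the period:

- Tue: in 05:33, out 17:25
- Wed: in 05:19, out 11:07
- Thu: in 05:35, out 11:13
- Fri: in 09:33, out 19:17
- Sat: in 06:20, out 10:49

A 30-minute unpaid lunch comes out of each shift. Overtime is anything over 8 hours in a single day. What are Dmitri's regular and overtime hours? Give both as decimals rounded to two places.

Regular 30.42 hours, overtime 4.60 hours

Tue: 05:33–17:25 = 11 h 52 min; less 30 min break → 11 h 22 min
Wed: 05:19–11:07 = 5 h 48 min; less 30 min break → 5 h 18 min
Thu: 05:35–11:13 = 5 h 38 min; less 30 min break → 5 h 8 min
Fri: 09:33–19:17 = 9 h 44 min; less 30 min break → 9 h 14 min
Sat: 06:20–10:49 = 4 h 29 min; less 30 min break → 3 h 59 min
Tue reg 8 h 0 min / OT 3 h 22 min; Wed reg 5 h 18 min / OT 0 h 0 min; Thu reg 5 h 8 min / OT 0 h 0 min; Fri reg 8 h 0 min / OT 1 h 14 min; Sat reg 3 h 59 min / OT 0 h 0 min.
Totals: regular 30 h 25 min, overtime 4 h 36 min.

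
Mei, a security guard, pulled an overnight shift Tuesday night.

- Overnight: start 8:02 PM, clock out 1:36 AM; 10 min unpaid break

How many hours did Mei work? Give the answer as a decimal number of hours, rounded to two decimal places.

5.40 hours

Overnight: 8:02 PM → midnight = 3 h 58 min; midnight → 1:36 AM = 1 h 36 min; span 5 h 34 min; less 10 min break → 5 h 24 min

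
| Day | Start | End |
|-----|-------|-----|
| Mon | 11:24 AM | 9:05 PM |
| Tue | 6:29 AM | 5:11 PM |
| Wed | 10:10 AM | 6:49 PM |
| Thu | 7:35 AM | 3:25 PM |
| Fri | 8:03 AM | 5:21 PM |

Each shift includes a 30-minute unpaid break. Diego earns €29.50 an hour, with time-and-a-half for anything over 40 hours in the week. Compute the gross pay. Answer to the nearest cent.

Mon: 11:24 AM–9:05 PM = 9 h 41 min; less 30 min break → 9 h 11 min
Tue: 6:29 AM–5:11 PM = 10 h 42 min; less 30 min break → 10 h 12 min
Wed: 10:10 AM–6:49 PM = 8 h 39 min; less 30 min break → 8 h 9 min
Thu: 7:35 AM–3:25 PM = 7 h 50 min; less 30 min break → 7 h 20 min
Fri: 8:03 AM–5:21 PM = 9 h 18 min; less 30 min break → 8 h 48 min
Total worked: 43 h 40 min = 2620 min.
Regular 40 h 0 min = 2400 min at €29.50/h; overtime 3 h 40 min = 220 min at €44.25/h.
Pay = (2400 × €29.50 + 220 × €44.25) ÷ 60 = €1342.25.

€1342.25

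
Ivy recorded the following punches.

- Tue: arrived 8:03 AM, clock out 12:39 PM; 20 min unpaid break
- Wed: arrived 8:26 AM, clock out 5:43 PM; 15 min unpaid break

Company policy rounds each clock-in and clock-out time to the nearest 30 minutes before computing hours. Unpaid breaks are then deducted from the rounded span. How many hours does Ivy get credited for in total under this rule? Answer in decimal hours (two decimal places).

12.92 hours

Tue: in 8:03 AM→8:00 AM, out 12:39 PM→12:30 PM; 4 h 30 min − 20 min = 4 h 10 min
Wed: in 8:26 AM→8:30 AM, out 5:43 PM→5:30 PM; 9 h 0 min − 15 min = 8 h 45 min
Total credited: 12 h 55 min.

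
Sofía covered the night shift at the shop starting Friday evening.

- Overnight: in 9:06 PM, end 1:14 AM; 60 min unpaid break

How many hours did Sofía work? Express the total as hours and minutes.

3 h 8 min

Overnight: 9:06 PM → midnight = 2 h 54 min; midnight → 1:14 AM = 1 h 14 min; span 4 h 8 min; less 60 min break → 3 h 8 min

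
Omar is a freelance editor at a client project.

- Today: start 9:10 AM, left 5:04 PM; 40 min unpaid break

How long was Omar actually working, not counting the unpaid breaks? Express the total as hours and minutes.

7 h 14 min

Today: 9:10 AM–5:04 PM = 7 h 54 min; less 40 min break → 7 h 14 min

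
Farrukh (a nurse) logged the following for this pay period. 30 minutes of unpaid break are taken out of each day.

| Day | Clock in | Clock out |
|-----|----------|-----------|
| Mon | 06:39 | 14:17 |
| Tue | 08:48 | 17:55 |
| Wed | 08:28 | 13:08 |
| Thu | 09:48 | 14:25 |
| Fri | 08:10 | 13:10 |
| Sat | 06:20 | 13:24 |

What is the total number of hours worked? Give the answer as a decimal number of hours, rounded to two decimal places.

35.10 hours

Mon: 06:39–14:17 = 7 h 38 min; less 30 min break → 7 h 8 min
Tue: 08:48–17:55 = 9 h 7 min; less 30 min break → 8 h 37 min
Wed: 08:28–13:08 = 4 h 40 min; less 30 min break → 4 h 10 min
Thu: 09:48–14:25 = 4 h 37 min; less 30 min break → 4 h 7 min
Fri: 08:10–13:10 = 5 h 0 min; less 30 min break → 4 h 30 min
Sat: 06:20–13:24 = 7 h 4 min; less 30 min break → 6 h 34 min
Total: 7 h 8 min + 8 h 37 min + 4 h 10 min + 4 h 7 min + 4 h 30 min + 6 h 34 min = 35 h 6 min.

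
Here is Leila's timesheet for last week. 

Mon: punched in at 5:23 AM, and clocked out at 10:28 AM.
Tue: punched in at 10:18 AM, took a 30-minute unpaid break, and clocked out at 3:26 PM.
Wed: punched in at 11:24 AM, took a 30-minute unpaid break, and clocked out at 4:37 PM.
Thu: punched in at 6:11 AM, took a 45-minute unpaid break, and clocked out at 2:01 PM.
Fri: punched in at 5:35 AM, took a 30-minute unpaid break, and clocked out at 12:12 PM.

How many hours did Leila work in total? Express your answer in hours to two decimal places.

Mon: 5:23 AM–10:28 AM = 5 h 5 min
Tue: 10:18 AM–3:26 PM = 5 h 8 min; less 30 min break → 4 h 38 min
Wed: 11:24 AM–4:37 PM = 5 h 13 min; less 30 min break → 4 h 43 min
Thu: 6:11 AM–2:01 PM = 7 h 50 min; less 45 min break → 7 h 5 min
Fri: 5:35 AM–12:12 PM = 6 h 37 min; less 30 min break → 6 h 7 min
Total: 5 h 5 min + 4 h 38 min + 4 h 43 min + 7 h 5 min + 6 h 7 min = 27 h 38 min.

27.63 hours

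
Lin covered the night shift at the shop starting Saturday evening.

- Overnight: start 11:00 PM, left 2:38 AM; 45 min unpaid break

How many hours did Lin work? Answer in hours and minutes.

2 h 53 min

Overnight: 11:00 PM → midnight = 1 h 0 min; midnight → 2:38 AM = 2 h 38 min; span 3 h 38 min; less 45 min break → 2 h 53 min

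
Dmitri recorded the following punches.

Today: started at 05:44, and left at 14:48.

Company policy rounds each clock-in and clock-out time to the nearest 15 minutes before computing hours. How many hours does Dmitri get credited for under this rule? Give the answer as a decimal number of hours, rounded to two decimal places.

9.00 hours

Today: in 05:44→05:45, out 14:48→14:45; 9 h 0 min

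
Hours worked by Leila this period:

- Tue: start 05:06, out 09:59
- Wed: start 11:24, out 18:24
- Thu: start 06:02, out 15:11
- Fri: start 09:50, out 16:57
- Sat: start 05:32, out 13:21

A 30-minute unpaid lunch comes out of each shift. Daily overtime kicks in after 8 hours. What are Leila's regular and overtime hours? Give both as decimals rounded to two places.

Regular 32.82 hours, overtime 0.65 hours

Tue: 05:06–09:59 = 4 h 53 min; less 30 min break → 4 h 23 min
Wed: 11:24–18:24 = 7 h 0 min; less 30 min break → 6 h 30 min
Thu: 06:02–15:11 = 9 h 9 min; less 30 min break → 8 h 39 min
Fri: 09:50–16:57 = 7 h 7 min; less 30 min break → 6 h 37 min
Sat: 05:32–13:21 = 7 h 49 min; less 30 min break → 7 h 19 min
Tue reg 4 h 23 min / OT 0 h 0 min; Wed reg 6 h 30 min / OT 0 h 0 min; Thu reg 8 h 0 min / OT 0 h 39 min; Fri reg 6 h 37 min / OT 0 h 0 min; Sat reg 7 h 19 min / OT 0 h 0 min.
Totals: regular 32 h 49 min, overtime 0 h 39 min.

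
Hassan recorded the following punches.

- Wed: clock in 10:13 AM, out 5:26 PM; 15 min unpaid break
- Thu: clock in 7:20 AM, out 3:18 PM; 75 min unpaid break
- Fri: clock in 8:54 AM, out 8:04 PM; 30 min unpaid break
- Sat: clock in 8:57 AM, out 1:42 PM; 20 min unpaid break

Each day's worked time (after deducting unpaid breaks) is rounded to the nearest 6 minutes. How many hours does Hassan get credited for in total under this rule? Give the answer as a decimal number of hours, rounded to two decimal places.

Wed: 10:13 AM–5:26 PM = 7 h 13 min − 15 min = 6 h 58 min → rounds to 7 h 0 min
Thu: 7:20 AM–3:18 PM = 7 h 58 min − 75 min = 6 h 43 min → rounds to 6 h 42 min
Fri: 8:54 AM–8:04 PM = 11 h 10 min − 30 min = 10 h 40 min → rounds to 10 h 42 min
Sat: 8:57 AM–1:42 PM = 4 h 45 min − 20 min = 4 h 25 min → rounds to 4 h 24 min
Total credited: 28 h 48 min.

28.80 hours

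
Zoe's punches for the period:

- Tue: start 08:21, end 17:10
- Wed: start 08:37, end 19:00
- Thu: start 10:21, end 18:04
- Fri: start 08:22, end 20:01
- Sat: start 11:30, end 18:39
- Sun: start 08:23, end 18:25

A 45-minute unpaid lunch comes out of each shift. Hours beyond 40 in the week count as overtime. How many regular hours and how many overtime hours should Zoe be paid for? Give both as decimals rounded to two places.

Tue: 08:21–17:10 = 8 h 49 min; less 45 min break → 8 h 4 min
Wed: 08:37–19:00 = 10 h 23 min; less 45 min break → 9 h 38 min
Thu: 10:21–18:04 = 7 h 43 min; less 45 min break → 6 h 58 min
Fri: 08:22–20:01 = 11 h 39 min; less 45 min break → 10 h 54 min
Sat: 11:30–18:39 = 7 h 9 min; less 45 min break → 6 h 24 min
Sun: 08:23–18:25 = 10 h 2 min; less 45 min break → 9 h 17 min
Total worked: 51 h 15 min = 51.25 h.
Threshold 40 h → overtime 11 h 15 min, regular 40 h 0 min.

Regular 40.00 hours, overtime 11.25 hours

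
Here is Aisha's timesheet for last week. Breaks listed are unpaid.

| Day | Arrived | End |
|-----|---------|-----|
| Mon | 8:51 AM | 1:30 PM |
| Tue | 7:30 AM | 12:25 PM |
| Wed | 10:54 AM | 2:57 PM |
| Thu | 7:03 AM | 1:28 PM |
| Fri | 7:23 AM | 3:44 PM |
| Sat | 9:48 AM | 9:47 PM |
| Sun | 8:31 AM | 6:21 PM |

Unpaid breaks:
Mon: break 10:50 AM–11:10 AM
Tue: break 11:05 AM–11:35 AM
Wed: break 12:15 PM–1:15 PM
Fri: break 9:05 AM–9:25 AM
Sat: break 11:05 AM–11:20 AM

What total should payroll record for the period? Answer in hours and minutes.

Mon: 8:51 AM–1:30 PM = 4 h 39 min; less 20 min break → 4 h 19 min
Tue: 7:30 AM–12:25 PM = 4 h 55 min; less 30 min break → 4 h 25 min
Wed: 10:54 AM–2:57 PM = 4 h 3 min; less 60 min break → 3 h 3 min
Thu: 7:03 AM–1:28 PM = 6 h 25 min
Fri: 7:23 AM–3:44 PM = 8 h 21 min; less 20 min break → 8 h 1 min
Sat: 9:48 AM–9:47 PM = 11 h 59 min; less 15 min break → 11 h 44 min
Sun: 8:31 AM–6:21 PM = 9 h 50 min
Total: 4 h 19 min + 4 h 25 min + 3 h 3 min + 6 h 25 min + 8 h 1 min + 11 h 44 min + 9 h 50 min = 47 h 47 min.

47 h 47 min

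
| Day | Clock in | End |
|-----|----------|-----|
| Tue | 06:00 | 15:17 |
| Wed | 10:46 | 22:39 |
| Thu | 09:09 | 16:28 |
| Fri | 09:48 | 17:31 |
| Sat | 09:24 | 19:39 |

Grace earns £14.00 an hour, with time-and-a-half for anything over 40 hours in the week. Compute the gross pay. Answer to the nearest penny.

Tue: 06:00–15:17 = 9 h 17 min
Wed: 10:46–22:39 = 11 h 53 min
Thu: 09:09–16:28 = 7 h 19 min
Fri: 09:48–17:31 = 7 h 43 min
Sat: 09:24–19:39 = 10 h 15 min
Total worked: 46 h 27 min = 2787 min.
Regular 40 h 0 min = 2400 min at £14.00/h; overtime 6 h 27 min = 387 min at £21.00/h.
Pay = (2400 × £14.00 + 387 × £21.00) ÷ 60 = £695.45.

£695.45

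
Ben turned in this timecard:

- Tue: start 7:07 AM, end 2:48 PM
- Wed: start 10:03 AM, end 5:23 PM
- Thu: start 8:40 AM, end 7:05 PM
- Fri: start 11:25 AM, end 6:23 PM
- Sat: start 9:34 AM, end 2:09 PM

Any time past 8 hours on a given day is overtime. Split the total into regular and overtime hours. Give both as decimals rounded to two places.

Regular 34.57 hours, overtime 2.42 hours

Tue: 7:07 AM–2:48 PM = 7 h 41 min
Wed: 10:03 AM–5:23 PM = 7 h 20 min
Thu: 8:40 AM–7:05 PM = 10 h 25 min
Fri: 11:25 AM–6:23 PM = 6 h 58 min
Sat: 9:34 AM–2:09 PM = 4 h 35 min
Tue reg 7 h 41 min / OT 0 h 0 min; Wed reg 7 h 20 min / OT 0 h 0 min; Thu reg 8 h 0 min / OT 2 h 25 min; Fri reg 6 h 58 min / OT 0 h 0 min; Sat reg 4 h 35 min / OT 0 h 0 min.
Totals: regular 34 h 34 min, overtime 2 h 25 min.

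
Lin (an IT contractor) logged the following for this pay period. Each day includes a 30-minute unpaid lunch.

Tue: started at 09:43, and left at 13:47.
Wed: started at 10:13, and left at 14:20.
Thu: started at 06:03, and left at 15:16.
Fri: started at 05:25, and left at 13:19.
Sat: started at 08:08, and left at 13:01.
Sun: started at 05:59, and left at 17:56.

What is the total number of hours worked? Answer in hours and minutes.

39 h 8 min

Tue: 09:43–13:47 = 4 h 4 min; less 30 min break → 3 h 34 min
Wed: 10:13–14:20 = 4 h 7 min; less 30 min break → 3 h 37 min
Thu: 06:03–15:16 = 9 h 13 min; less 30 min break → 8 h 43 min
Fri: 05:25–13:19 = 7 h 54 min; less 30 min break → 7 h 24 min
Sat: 08:08–13:01 = 4 h 53 min; less 30 min break → 4 h 23 min
Sun: 05:59–17:56 = 11 h 57 min; less 30 min break → 11 h 27 min
Total: 3 h 34 min + 3 h 37 min + 8 h 43 min + 7 h 24 min + 4 h 23 min + 11 h 27 min = 39 h 8 min.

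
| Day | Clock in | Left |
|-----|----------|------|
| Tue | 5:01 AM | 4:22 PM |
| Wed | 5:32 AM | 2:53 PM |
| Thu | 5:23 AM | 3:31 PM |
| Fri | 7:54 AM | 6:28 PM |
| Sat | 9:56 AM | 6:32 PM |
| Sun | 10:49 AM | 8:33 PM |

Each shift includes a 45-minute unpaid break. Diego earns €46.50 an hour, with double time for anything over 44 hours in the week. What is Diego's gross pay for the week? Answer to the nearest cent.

Tue: 5:01 AM–4:22 PM = 11 h 21 min; less 45 min break → 10 h 36 min
Wed: 5:32 AM–2:53 PM = 9 h 21 min; less 45 min break → 8 h 36 min
Thu: 5:23 AM–3:31 PM = 10 h 8 min; less 45 min break → 9 h 23 min
Fri: 7:54 AM–6:28 PM = 10 h 34 min; less 45 min break → 9 h 49 min
Sat: 9:56 AM–6:32 PM = 8 h 36 min; less 45 min break → 7 h 51 min
Sun: 10:49 AM–8:33 PM = 9 h 44 min; less 45 min break → 8 h 59 min
Total worked: 55 h 14 min = 3314 min.
Regular 44 h 0 min = 2640 min at €46.50/h; overtime 11 h 14 min = 674 min at €93.00/h.
Pay = (2640 × €46.50 + 674 × €93.00) ÷ 60 = €3090.70.

€3090.70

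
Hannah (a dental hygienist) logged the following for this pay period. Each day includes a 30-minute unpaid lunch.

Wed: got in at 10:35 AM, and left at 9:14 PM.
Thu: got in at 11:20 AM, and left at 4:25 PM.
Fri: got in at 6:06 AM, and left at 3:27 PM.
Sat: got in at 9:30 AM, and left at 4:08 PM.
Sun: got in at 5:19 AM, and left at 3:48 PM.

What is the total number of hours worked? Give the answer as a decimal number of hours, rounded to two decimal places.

Wed: 10:35 AM–9:14 PM = 10 h 39 min; less 30 min break → 10 h 9 min
Thu: 11:20 AM–4:25 PM = 5 h 5 min; less 30 min break → 4 h 35 min
Fri: 6:06 AM–3:27 PM = 9 h 21 min; less 30 min break → 8 h 51 min
Sat: 9:30 AM–4:08 PM = 6 h 38 min; less 30 min break → 6 h 8 min
Sun: 5:19 AM–3:48 PM = 10 h 29 min; less 30 min break → 9 h 59 min
Total: 10 h 9 min + 4 h 35 min + 8 h 51 min + 6 h 8 min + 9 h 59 min = 39 h 42 min.

39.70 hours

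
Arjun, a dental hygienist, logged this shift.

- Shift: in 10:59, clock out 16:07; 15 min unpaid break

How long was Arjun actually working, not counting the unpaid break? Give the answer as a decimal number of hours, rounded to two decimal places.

Shift: 10:59–16:07 = 5 h 8 min; less 15 min break → 4 h 53 min

4.88 hours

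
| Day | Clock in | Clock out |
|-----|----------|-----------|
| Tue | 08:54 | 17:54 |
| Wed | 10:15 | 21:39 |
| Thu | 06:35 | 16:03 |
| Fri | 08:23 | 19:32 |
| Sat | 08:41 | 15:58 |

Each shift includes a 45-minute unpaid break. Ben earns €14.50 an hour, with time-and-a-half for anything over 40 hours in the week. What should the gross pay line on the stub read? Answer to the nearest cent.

Tue: 08:54–17:54 = 9 h 0 min; less 45 min break → 8 h 15 min
Wed: 10:15–21:39 = 11 h 24 min; less 45 min break → 10 h 39 min
Thu: 06:35–16:03 = 9 h 28 min; less 45 min break → 8 h 43 min
Fri: 08:23–19:32 = 11 h 9 min; less 45 min break → 10 h 24 min
Sat: 08:41–15:58 = 7 h 17 min; less 45 min break → 6 h 32 min
Total worked: 44 h 33 min = 2673 min.
Regular 40 h 0 min = 2400 min at €14.50/h; overtime 4 h 33 min = 273 min at €21.75/h.
Pay = (2400 × €14.50 + 273 × €21.75) ÷ 60 = €678.96.

€678.96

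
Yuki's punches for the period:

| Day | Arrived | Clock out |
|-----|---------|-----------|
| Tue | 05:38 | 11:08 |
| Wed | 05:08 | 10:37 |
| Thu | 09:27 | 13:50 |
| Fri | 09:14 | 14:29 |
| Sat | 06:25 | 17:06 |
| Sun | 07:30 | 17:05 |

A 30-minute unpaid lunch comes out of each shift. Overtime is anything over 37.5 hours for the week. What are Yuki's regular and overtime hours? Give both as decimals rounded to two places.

Regular 37.50 hours, overtime 0.38 hours

Tue: 05:38–11:08 = 5 h 30 min; less 30 min break → 5 h 0 min
Wed: 05:08–10:37 = 5 h 29 min; less 30 min break → 4 h 59 min
Thu: 09:27–13:50 = 4 h 23 min; less 30 min break → 3 h 53 min
Fri: 09:14–14:29 = 5 h 15 min; less 30 min break → 4 h 45 min
Sat: 06:25–17:06 = 10 h 41 min; less 30 min break → 10 h 11 min
Sun: 07:30–17:05 = 9 h 35 min; less 30 min break → 9 h 5 min
Total worked: 37 h 53 min = 37.88 h.
Threshold 37.5 h → overtime 0 h 23 min, regular 37 h 30 min.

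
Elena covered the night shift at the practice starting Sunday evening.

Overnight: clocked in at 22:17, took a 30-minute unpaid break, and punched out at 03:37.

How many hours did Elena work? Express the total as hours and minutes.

4 h 50 min

Overnight: 22:17 → midnight = 1 h 43 min; midnight → 03:37 = 3 h 37 min; span 5 h 20 min; less 30 min break → 4 h 50 min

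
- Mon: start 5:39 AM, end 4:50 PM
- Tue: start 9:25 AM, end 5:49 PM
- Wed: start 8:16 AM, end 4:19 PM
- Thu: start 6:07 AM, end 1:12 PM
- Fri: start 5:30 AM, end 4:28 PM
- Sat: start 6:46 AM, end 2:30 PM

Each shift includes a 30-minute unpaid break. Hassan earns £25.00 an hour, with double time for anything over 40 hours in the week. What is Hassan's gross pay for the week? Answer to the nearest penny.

£1520.83

Mon: 5:39 AM–4:50 PM = 11 h 11 min; less 30 min break → 10 h 41 min
Tue: 9:25 AM–5:49 PM = 8 h 24 min; less 30 min break → 7 h 54 min
Wed: 8:16 AM–4:19 PM = 8 h 3 min; less 30 min break → 7 h 33 min
Thu: 6:07 AM–1:12 PM = 7 h 5 min; less 30 min break → 6 h 35 min
Fri: 5:30 AM–4:28 PM = 10 h 58 min; less 30 min break → 10 h 28 min
Sat: 6:46 AM–2:30 PM = 7 h 44 min; less 30 min break → 7 h 14 min
Total worked: 50 h 25 min = 3025 min.
Regular 40 h 0 min = 2400 min at £25.00/h; overtime 10 h 25 min = 625 min at £50.00/h.
Pay = (2400 × £25.00 + 625 × £50.00) ÷ 60 = £1520.83.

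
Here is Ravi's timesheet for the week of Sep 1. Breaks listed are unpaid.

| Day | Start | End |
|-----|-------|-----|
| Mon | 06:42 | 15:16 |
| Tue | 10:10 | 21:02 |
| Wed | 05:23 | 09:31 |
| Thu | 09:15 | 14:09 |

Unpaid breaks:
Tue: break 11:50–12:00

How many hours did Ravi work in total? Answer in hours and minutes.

Mon: 06:42–15:16 = 8 h 34 min
Tue: 10:10–21:02 = 10 h 52 min; less 10 min break → 10 h 42 min
Wed: 05:23–09:31 = 4 h 8 min
Thu: 09:15–14:09 = 4 h 54 min
Total: 8 h 34 min + 10 h 42 min + 4 h 8 min + 4 h 54 min = 28 h 18 min.

28 h 18 min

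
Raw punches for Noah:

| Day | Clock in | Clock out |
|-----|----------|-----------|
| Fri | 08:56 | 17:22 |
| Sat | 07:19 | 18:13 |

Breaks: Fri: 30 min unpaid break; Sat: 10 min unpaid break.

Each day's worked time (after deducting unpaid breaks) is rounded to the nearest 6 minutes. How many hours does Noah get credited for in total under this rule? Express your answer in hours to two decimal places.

Fri: 08:56–17:22 = 8 h 26 min − 30 min = 7 h 56 min → rounds to 7 h 54 min
Sat: 07:19–18:13 = 10 h 54 min − 10 min = 10 h 44 min → rounds to 10 h 42 min
Total credited: 18 h 36 min.

18.60 hours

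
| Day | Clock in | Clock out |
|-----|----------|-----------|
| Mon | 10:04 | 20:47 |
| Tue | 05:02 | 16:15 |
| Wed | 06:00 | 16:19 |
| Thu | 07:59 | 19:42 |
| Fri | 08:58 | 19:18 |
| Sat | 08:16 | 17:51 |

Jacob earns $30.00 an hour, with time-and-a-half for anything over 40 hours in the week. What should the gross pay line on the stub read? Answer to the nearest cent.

Mon: 10:04–20:47 = 10 h 43 min
Tue: 05:02–16:15 = 11 h 13 min
Wed: 06:00–16:19 = 10 h 19 min
Thu: 07:59–19:42 = 11 h 43 min
Fri: 08:58–19:18 = 10 h 20 min
Sat: 08:16–17:51 = 9 h 35 min
Total worked: 63 h 53 min = 3833 min.
Regular 40 h 0 min = 2400 min at $30.00/h; overtime 23 h 53 min = 1433 min at $45.00/h.
Pay = (2400 × $30.00 + 1433 × $45.00) ÷ 60 = $2274.75.

$2274.75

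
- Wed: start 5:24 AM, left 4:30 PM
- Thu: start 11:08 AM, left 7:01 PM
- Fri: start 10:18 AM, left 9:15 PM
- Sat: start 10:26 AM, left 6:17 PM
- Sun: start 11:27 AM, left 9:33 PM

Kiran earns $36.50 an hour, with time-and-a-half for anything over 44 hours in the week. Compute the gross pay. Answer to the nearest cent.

Wed: 5:24 AM–4:30 PM = 11 h 6 min
Thu: 11:08 AM–7:01 PM = 7 h 53 min
Fri: 10:18 AM–9:15 PM = 10 h 57 min
Sat: 10:26 AM–6:17 PM = 7 h 51 min
Sun: 11:27 AM–9:33 PM = 10 h 6 min
Total worked: 47 h 53 min = 2873 min.
Regular 44 h 0 min = 2640 min at $36.50/h; overtime 3 h 53 min = 233 min at $54.75/h.
Pay = (2640 × $36.50 + 233 × $54.75) ÷ 60 = $1818.61.

$1818.61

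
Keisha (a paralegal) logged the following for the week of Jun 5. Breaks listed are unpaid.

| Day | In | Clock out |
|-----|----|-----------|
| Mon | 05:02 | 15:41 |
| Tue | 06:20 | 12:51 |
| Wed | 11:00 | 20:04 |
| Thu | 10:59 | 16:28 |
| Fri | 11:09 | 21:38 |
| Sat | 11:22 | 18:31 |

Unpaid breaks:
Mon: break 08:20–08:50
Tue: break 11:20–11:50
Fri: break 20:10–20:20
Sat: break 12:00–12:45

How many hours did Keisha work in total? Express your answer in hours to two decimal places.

Mon: 05:02–15:41 = 10 h 39 min; less 30 min break → 10 h 9 min
Tue: 06:20–12:51 = 6 h 31 min; less 30 min break → 6 h 1 min
Wed: 11:00–20:04 = 9 h 4 min
Thu: 10:59–16:28 = 5 h 29 min
Fri: 11:09–21:38 = 10 h 29 min; less 10 min break → 10 h 19 min
Sat: 11:22–18:31 = 7 h 9 min; less 45 min break → 6 h 24 min
Total: 10 h 9 min + 6 h 1 min + 9 h 4 min + 5 h 29 min + 10 h 19 min + 6 h 24 min = 47 h 26 min.

47.43 hours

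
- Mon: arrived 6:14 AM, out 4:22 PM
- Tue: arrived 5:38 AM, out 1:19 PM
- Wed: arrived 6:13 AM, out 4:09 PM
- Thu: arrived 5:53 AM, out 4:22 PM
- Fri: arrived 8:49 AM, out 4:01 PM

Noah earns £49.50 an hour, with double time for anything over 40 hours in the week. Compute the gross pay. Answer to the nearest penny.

Mon: 6:14 AM–4:22 PM = 10 h 8 min
Tue: 5:38 AM–1:19 PM = 7 h 41 min
Wed: 6:13 AM–4:09 PM = 9 h 56 min
Thu: 5:53 AM–4:22 PM = 10 h 29 min
Fri: 8:49 AM–4:01 PM = 7 h 12 min
Total worked: 45 h 26 min = 2726 min.
Regular 40 h 0 min = 2400 min at £49.50/h; overtime 5 h 26 min = 326 min at £99.00/h.
Pay = (2400 × £49.50 + 326 × £99.00) ÷ 60 = £2517.90.

£2517.90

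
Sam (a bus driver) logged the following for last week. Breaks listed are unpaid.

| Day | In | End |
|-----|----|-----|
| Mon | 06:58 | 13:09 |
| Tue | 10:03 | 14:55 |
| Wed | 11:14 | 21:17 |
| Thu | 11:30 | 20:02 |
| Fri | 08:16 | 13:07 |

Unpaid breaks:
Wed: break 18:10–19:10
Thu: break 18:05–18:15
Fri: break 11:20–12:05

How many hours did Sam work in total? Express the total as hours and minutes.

32 h 34 min

Mon: 06:58–13:09 = 6 h 11 min
Tue: 10:03–14:55 = 4 h 52 min
Wed: 11:14–21:17 = 10 h 3 min; less 60 min break → 9 h 3 min
Thu: 11:30–20:02 = 8 h 32 min; less 10 min break → 8 h 22 min
Fri: 08:16–13:07 = 4 h 51 min; less 45 min break → 4 h 6 min
Total: 6 h 11 min + 4 h 52 min + 9 h 3 min + 8 h 22 min + 4 h 6 min = 32 h 34 min.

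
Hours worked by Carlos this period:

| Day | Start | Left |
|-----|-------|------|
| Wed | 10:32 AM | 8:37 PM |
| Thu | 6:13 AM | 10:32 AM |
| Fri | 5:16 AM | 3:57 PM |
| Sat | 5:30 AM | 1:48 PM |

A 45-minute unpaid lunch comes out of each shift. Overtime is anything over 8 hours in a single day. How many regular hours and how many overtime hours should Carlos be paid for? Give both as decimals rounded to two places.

Wed: 10:32 AM–8:37 PM = 10 h 5 min; less 45 min break → 9 h 20 min
Thu: 6:13 AM–10:32 AM = 4 h 19 min; less 45 min break → 3 h 34 min
Fri: 5:16 AM–3:57 PM = 10 h 41 min; less 45 min break → 9 h 56 min
Sat: 5:30 AM–1:48 PM = 8 h 18 min; less 45 min break → 7 h 33 min
Wed reg 8 h 0 min / OT 1 h 20 min; Thu reg 3 h 34 min / OT 0 h 0 min; Fri reg 8 h 0 min / OT 1 h 56 min; Sat reg 7 h 33 min / OT 0 h 0 min.
Totals: regular 27 h 7 min, overtime 3 h 16 min.

Regular 27.12 hours, overtime 3.27 hours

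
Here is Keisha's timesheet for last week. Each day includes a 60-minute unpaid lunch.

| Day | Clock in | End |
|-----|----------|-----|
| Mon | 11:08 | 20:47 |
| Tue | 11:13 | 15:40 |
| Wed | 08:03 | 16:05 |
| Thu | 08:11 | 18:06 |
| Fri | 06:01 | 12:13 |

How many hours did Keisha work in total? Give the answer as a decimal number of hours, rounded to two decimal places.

Mon: 11:08–20:47 = 9 h 39 min; less 60 min break → 8 h 39 min
Tue: 11:13–15:40 = 4 h 27 min; less 60 min break → 3 h 27 min
Wed: 08:03–16:05 = 8 h 2 min; less 60 min break → 7 h 2 min
Thu: 08:11–18:06 = 9 h 55 min; less 60 min break → 8 h 55 min
Fri: 06:01–12:13 = 6 h 12 min; less 60 min break → 5 h 12 min
Total: 8 h 39 min + 3 h 27 min + 7 h 2 min + 8 h 55 min + 5 h 12 min = 33 h 15 min.

33.25 hours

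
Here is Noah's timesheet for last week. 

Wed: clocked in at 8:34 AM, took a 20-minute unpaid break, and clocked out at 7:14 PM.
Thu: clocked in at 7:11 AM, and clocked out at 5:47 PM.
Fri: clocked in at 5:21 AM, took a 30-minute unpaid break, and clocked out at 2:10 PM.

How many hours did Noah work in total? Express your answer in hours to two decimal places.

29.25 hours

Wed: 8:34 AM–7:14 PM = 10 h 40 min; less 20 min break → 10 h 20 min
Thu: 7:11 AM–5:47 PM = 10 h 36 min
Fri: 5:21 AM–2:10 PM = 8 h 49 min; less 30 min break → 8 h 19 min
Total: 10 h 20 min + 10 h 36 min + 8 h 19 min = 29 h 15 min.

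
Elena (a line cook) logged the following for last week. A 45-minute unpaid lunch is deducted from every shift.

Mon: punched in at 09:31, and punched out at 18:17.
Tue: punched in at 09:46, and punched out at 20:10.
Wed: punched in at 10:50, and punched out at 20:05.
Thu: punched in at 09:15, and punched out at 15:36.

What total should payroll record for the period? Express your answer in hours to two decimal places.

31.77 hours

Mon: 09:31–18:17 = 8 h 46 min; less 45 min break → 8 h 1 min
Tue: 09:46–20:10 = 10 h 24 min; less 45 min break → 9 h 39 min
Wed: 10:50–20:05 = 9 h 15 min; less 45 min break → 8 h 30 min
Thu: 09:15–15:36 = 6 h 21 min; less 45 min break → 5 h 36 min
Total: 8 h 1 min + 9 h 39 min + 8 h 30 min + 5 h 36 min = 31 h 46 min.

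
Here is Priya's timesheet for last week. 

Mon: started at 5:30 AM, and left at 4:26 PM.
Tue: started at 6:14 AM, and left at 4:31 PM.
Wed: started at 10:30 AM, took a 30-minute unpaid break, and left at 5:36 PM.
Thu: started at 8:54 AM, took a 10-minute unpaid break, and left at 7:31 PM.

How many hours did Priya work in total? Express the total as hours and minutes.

38 h 16 min

Mon: 5:30 AM–4:26 PM = 10 h 56 min
Tue: 6:14 AM–4:31 PM = 10 h 17 min
Wed: 10:30 AM–5:36 PM = 7 h 6 min; less 30 min break → 6 h 36 min
Thu: 8:54 AM–7:31 PM = 10 h 37 min; less 10 min break → 10 h 27 min
Total: 10 h 56 min + 10 h 17 min + 6 h 36 min + 10 h 27 min = 38 h 16 min.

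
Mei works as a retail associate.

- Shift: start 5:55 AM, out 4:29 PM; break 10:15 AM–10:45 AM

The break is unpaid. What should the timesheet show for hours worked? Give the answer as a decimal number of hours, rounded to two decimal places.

10.07 hours

Shift: 5:55 AM–4:29 PM = 10 h 34 min; less 30 min break → 10 h 4 min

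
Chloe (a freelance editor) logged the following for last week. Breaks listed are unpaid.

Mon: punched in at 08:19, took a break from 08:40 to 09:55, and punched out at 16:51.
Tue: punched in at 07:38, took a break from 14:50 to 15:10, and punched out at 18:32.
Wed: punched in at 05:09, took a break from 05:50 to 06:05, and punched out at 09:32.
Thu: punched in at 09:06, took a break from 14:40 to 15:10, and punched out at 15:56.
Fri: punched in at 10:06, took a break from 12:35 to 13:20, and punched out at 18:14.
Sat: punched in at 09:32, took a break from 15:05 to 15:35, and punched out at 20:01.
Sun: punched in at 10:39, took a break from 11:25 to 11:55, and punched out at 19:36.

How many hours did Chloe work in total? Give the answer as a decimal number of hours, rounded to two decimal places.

54.13 hours

Mon: 08:19–16:51 = 8 h 32 min; less 75 min break → 7 h 17 min
Tue: 07:38–18:32 = 10 h 54 min; less 20 min break → 10 h 34 min
Wed: 05:09–09:32 = 4 h 23 min; less 15 min break → 4 h 8 min
Thu: 09:06–15:56 = 6 h 50 min; less 30 min break → 6 h 20 min
Fri: 10:06–18:14 = 8 h 8 min; less 45 min break → 7 h 23 min
Sat: 09:32–20:01 = 10 h 29 min; less 30 min break → 9 h 59 min
Sun: 10:39–19:36 = 8 h 57 min; less 30 min break → 8 h 27 min
Total: 7 h 17 min + 10 h 34 min + 4 h 8 min + 6 h 20 min + 7 h 23 min + 9 h 59 min + 8 h 27 min = 54 h 8 min.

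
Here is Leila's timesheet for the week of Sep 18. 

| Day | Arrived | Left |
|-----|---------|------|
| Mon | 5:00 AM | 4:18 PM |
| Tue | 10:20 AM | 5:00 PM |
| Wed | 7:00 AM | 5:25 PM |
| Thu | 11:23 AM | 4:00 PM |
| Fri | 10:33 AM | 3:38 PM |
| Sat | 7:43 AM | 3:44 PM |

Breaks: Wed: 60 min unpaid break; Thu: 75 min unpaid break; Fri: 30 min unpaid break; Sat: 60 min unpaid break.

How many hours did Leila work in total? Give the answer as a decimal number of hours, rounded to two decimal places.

Mon: 5:00 AM–4:18 PM = 11 h 18 min
Tue: 10:20 AM–5:00 PM = 6 h 40 min
Wed: 7:00 AM–5:25 PM = 10 h 25 min; less 60 min break → 9 h 25 min
Thu: 11:23 AM–4:00 PM = 4 h 37 min; less 75 min break → 3 h 22 min
Fri: 10:33 AM–3:38 PM = 5 h 5 min; less 30 min break → 4 h 35 min
Sat: 7:43 AM–3:44 PM = 8 h 1 min; less 60 min break → 7 h 1 min
Total: 11 h 18 min + 6 h 40 min + 9 h 25 min + 3 h 22 min + 4 h 35 min + 7 h 1 min = 42 h 21 min.

42.35 hours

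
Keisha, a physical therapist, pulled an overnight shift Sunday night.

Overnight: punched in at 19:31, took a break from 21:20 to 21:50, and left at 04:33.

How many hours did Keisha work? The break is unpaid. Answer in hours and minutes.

8 h 32 min

Overnight: 19:31 → midnight = 4 h 29 min; midnight → 04:33 = 4 h 33 min; span 9 h 2 min; less 30 min break → 8 h 32 min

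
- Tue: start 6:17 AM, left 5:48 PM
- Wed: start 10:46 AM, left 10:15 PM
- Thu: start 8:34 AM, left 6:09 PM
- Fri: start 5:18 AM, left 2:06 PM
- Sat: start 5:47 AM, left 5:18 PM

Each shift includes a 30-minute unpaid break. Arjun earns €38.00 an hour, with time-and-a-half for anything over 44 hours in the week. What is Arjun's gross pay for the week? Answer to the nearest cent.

Tue: 6:17 AM–5:48 PM = 11 h 31 min; less 30 min break → 11 h 1 min
Wed: 10:46 AM–10:15 PM = 11 h 29 min; less 30 min break → 10 h 59 min
Thu: 8:34 AM–6:09 PM = 9 h 35 min; less 30 min break → 9 h 5 min
Fri: 5:18 AM–2:06 PM = 8 h 48 min; less 30 min break → 8 h 18 min
Sat: 5:47 AM–5:18 PM = 11 h 31 min; less 30 min break → 11 h 1 min
Total worked: 50 h 24 min = 3024 min.
Regular 44 h 0 min = 2640 min at €38.00/h; overtime 6 h 24 min = 384 min at €57.00/h.
Pay = (2640 × €38.00 + 384 × €57.00) ÷ 60 = €2036.80.

€2036.80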